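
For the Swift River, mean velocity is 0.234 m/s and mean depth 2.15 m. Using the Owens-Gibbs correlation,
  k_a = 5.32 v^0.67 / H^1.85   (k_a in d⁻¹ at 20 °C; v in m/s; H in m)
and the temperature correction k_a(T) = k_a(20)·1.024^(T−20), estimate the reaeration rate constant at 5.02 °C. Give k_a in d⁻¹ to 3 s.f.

k_a(20) = 5.32 × 0.234^0.67 / 2.15^1.85 = 5.32 × 0.3779 / 4.121 = 0.4878 d⁻¹.
k_a(5.02) = 0.4878 × 1.024^(5.02−20) = 0.4878 × 0.7010 = 0.3420 d⁻¹.

k_a ≈ 0.342 d⁻¹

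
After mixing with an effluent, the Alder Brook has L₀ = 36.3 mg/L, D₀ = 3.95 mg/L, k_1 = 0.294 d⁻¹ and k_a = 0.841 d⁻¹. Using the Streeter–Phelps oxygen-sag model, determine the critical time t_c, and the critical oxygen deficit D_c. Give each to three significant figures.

t_c ≈ 1.51 d; D_c ≈ 8.15 mg/L

With k_a/k_1 = 2.861 and 1 − D₀(k_a−k_1)/(k_1 L₀) = 0.7975,
t_c = ln(2.861 × 0.7975) / (0.841 − 0.294) = ln(2.281) / 0.5470 = 0.8248/0.5470 = 1.508 d.
D_c = (k_1/k_a) L₀ e^(−k_1 t_c) = (0.294/0.841) × 36.3 × e^(−0.294×1.508) = 0.3496 × 36.3 × 0.6419 = 8.146 mg/L.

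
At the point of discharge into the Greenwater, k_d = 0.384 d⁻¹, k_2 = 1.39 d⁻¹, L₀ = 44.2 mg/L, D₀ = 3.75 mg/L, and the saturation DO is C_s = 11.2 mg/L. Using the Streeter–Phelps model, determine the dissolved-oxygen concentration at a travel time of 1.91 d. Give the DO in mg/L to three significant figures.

k_d L₀/(k_2−k_d) = 0.384×44.2/(1.39−0.384) = 16.97/1.006 = 16.87 mg/L.
e^(−k_d t) = e^(−0.384×1.910) = 0.4803; e^(−k_2 t) = e^(−1.39×1.910) = 0.07031.
D = 16.87 × (0.4803 − 0.07031) + 3.75 × 0.07031 = 6.916 + 0.2636 = 7.180 mg/L.
DO = C_s − D = 11.2 − 7.180 = 4.020 mg/L.

DO ≈ 4.02 mg/L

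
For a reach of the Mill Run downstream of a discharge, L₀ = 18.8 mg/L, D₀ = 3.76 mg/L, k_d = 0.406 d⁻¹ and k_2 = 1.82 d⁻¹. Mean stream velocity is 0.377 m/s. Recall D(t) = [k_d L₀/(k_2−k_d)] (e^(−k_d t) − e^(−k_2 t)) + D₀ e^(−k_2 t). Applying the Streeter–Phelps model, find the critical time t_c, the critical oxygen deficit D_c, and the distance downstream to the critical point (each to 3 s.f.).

At the critical point dD/dt = 0, so k_d L₀ e^(−k_d t) = k_2 D. Substituting D(t) from the Streeter–Phelps equation and solving for t gives
t_c = ln[(k_2/k_d)(1 − D₀(k_2−k_d)/(k_d L₀))] / (k_2−k_d).
Here k_2−k_d = 1.414 d⁻¹ and 1 − D₀(k_2−k_d)/(k_d L₀) = 1 − 3.76×1.414/(0.406×18.8) = 0.3034, so
t_c = ln(4.483 × 0.3034) / 1.414 = 0.3077 / 1.414 = 0.2176 d.
L(t_c) = L₀ e^(−k_d t_c) = 18.8 × 0.9154 = 17.21 mg/L, and at the critical point k_2 D_c = k_d L, so D_c = (0.406/1.82) × 17.21 = 3.839 mg/L.
x_c = v t_c = 0.377 m/s × 0.2176 d × 86400 s/d = 7088 m ≈ 7.09 km.

t_c ≈ 0.218 d; D_c ≈ 3.84 mg/L; x_c ≈ 7.09 km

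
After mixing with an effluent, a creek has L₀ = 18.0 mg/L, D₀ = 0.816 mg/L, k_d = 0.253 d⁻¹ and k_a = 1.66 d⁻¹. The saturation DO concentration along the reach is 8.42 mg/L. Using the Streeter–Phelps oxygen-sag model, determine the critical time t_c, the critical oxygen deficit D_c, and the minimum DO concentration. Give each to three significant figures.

t_c ≈ 1.13 d; D_c ≈ 2.06 mg/L; min DO ≈ 6.36 mg/L

With k_a/k_d = 6.561 and 1 − D₀(k_a−k_d)/(k_d L₀) = 0.7479,
t_c = ln(6.561 × 0.7479) / (1.66 − 0.253) = ln(4.907) / 1.407 = 1.591/1.407 = 1.131 d.
D_c = (k_d/k_a) L₀ e^(−k_d t_c) = (0.253/1.66) × 18.0 × e^(−0.253×1.131) = 0.1524 × 18.0 × 0.7512 = 2.061 mg/L.
Minimum DO = C_s − D_c = 8.42 − 2.061 = 6.359 mg/L.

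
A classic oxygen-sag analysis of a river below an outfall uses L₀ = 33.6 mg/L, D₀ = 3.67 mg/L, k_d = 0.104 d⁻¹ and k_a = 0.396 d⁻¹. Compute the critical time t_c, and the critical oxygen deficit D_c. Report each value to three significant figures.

t_c ≈ 3.32 d; D_c ≈ 6.24 mg/L

t_c = [1/(k_a−k_d)] ln[(k_a/k_d)(1 − D₀(k_a−k_d)/(k_d L₀))]
= [1/(0.396−0.104)] ln[(0.396/0.104)(1 − 3.67×0.2920/(0.104×33.6))]
= (1/0.2920) ln[3.808 × 0.6933] = 3.425 × ln(2.640) = 3.425 × 0.9708 = 3.325 d.
L(t_c) = L₀ e^(−k_d t_c) = 33.6 × 0.7077 = 23.78 mg/L, and at the critical point k_a D_c = k_d L, so D_c = (0.104/0.396) × 23.78 = 6.245 mg/L.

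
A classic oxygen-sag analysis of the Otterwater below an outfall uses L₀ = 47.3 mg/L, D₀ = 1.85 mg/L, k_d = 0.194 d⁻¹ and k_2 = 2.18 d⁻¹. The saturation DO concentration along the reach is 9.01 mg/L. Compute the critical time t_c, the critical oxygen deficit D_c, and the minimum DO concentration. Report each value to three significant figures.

t_c ≈ 0.961 d; D_c ≈ 3.49 mg/L; min DO ≈ 5.52 mg/L

At the critical point dD/dt = 0, so k_d L₀ e^(−k_d t) = k_2 D. Substituting D(t) from the Streeter–Phelps equation and solving for t gives
t_c = ln[(k_2/k_d)(1 − D₀(k_2−k_d)/(k_d L₀))] / (k_2−k_d).
Here k_2−k_d = 1.986 d⁻¹ and 1 − D₀(k_2−k_d)/(k_d L₀) = 1 − 1.85×1.986/(0.194×47.3) = 0.5996, so
t_c = ln(11.24 × 0.5996) / 1.986 = 1.908 / 1.986 = 0.9606 d.
L(t_c) = L₀ e^(−k_d t_c) = 47.3 × 0.8300 = 39.26 mg/L, and at the critical point k_2 D_c = k_d L, so D_c = (0.194/2.18) × 39.26 = 3.494 mg/L.
Minimum DO = C_s − D_c = 9.01 − 3.494 = 5.516 mg/L.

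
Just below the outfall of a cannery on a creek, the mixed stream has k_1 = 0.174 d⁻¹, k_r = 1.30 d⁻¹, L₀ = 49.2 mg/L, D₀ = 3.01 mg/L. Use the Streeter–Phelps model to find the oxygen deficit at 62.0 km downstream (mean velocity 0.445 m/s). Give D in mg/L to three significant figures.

Travel time t = x/v = 62.0 km / (0.445 m/s) = 62000 m / 0.445 m/s = 139300 s = 1.613 d.
k_1 L₀/(k_r−k_1) = 0.174×49.2/(1.30−0.174) = 8.561/1.126 = 7.603 mg/L.
e^(−k_1 t) = e^(−0.174×1.613) = 0.7553; e^(−k_r t) = e^(−1.30×1.613) = 0.1229.
D = 7.603 × (0.7553 − 0.1229) + 3.01 × 0.1229 = 4.808 + 0.3699 = 5.178 mg/L.

D ≈ 5.18 mg/L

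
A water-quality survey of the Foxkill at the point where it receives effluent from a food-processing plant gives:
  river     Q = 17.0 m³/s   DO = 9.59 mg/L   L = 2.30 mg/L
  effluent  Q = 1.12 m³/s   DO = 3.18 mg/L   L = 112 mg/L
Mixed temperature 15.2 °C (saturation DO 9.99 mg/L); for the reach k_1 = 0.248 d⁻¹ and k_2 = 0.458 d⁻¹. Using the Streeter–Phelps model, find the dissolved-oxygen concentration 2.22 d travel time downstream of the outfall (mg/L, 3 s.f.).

DO ≈ 7.40 mg/L

Mixed DO = (17.0×9.59 + 1.12×3.18)/(17.0+1.12) = 166.6/18.12 = 9.194 mg/L.
Mixed L₀ = (17.0×2.30 + 1.12×112)/(18.12) = 164.5/18.12 = 9.081 mg/L.
Initial deficit D₀ = C_s − DO₀ = 9.99 − 9.194 = 0.7962 mg/L.
D(2.22) = [0.248×9.081/(0.458−0.248)](e^(−0.248×2.22) − e^(−0.458×2.22)) + 0.7962 e^(−0.458×2.22)
= 10.72 × (0.5766 − 0.3618) + 0.7962 × 0.3618 = 2.592 mg/L.
DO = 9.99 − 2.592 = 7.398 mg/L.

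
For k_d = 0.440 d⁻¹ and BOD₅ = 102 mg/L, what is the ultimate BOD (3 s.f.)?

BOD₅ = L₀(1 − e^(−5k_d)) ⇒ L₀ = BOD₅ / (1 − e^(−5×0.440))
= 102 / (1 − 0.1108) = 102 / 0.8892 = 114.7 mg/L.

L₀ ≈ 115 mg/L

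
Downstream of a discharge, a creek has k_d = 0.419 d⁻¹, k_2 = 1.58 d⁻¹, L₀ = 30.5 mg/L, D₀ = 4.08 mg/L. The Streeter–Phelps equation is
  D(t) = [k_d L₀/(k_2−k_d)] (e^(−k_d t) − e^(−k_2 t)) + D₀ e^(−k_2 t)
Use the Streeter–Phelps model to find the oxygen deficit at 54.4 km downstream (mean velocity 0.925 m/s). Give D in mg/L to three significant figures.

D ≈ 5.91 mg/L

Travel time t = x/v = 54.4 km / (0.925 m/s) = 54400 m / 0.925 m/s = 58810 s = 0.6807 d.
k_d L₀/(k_2−k_d) = 0.419×30.5/(1.58−0.419) = 12.78/1.161 = 11.01 mg/L.
e^(−k_d t) = e^(−0.419×0.6807) = 0.7519; e^(−k_2 t) = e^(−1.58×0.6807) = 0.3411.
D = 11.01 × (0.7519 − 0.3411) + 4.08 × 0.3411 = 4.521 + 1.392 = 5.913 mg/L.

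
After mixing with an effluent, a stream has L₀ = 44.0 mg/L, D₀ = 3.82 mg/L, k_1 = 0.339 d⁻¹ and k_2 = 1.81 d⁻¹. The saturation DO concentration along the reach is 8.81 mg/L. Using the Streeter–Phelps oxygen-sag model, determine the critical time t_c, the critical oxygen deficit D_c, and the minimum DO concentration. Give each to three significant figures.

t_c ≈ 0.817 d; D_c ≈ 6.25 mg/L; min DO ≈ 2.56 mg/L

With k_2/k_1 = 5.339 and 1 − D₀(k_2−k_1)/(k_1 L₀) = 0.6233,
t_c = ln(5.339 × 0.6233) / (1.81 − 0.339) = ln(3.328) / 1.471 = 1.202/1.471 = 0.8173 d.
D_c = (k_1/k_2) L₀ e^(−k_1 t_c) = (0.339/1.81) × 44.0 × e^(−0.339×0.8173) = 0.1873 × 44.0 × 0.7580 = 6.247 mg/L.
Minimum DO = C_s − D_c = 8.81 − 6.247 = 2.563 mg/L.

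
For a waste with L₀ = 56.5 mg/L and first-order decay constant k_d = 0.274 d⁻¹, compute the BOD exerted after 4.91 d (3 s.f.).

y ≈ 41.8 mg/L

y_t = L₀(1 − e^(−k_d t)) = 56.5 × (1 − e^(−0.274×4.91))
= 56.5 × (1 − 0.2605) = 56.5 × 0.7395 = 41.78 mg/L.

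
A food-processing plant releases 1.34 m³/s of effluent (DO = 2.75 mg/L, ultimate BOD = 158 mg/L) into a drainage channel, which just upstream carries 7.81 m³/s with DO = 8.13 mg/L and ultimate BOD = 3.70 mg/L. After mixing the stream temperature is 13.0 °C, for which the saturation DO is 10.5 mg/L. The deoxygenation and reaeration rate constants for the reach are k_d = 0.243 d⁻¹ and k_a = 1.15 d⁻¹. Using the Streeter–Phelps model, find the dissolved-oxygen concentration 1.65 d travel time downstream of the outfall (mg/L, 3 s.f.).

Mixed DO = (7.81×8.13 + 1.34×2.75)/(7.81+1.34) = 67.18/9.150 = 7.342 mg/L.
Mixed L₀ = (7.81×3.70 + 1.34×158)/(9.150) = 240.6/9.150 = 26.30 mg/L.
Initial deficit D₀ = C_s − DO₀ = 10.5 − 7.342 = 3.158 mg/L.
D(1.65) = [0.243×26.30/(1.15−0.243)](e^(−0.243×1.65) − e^(−1.15×1.65)) + 3.158 e^(−1.15×1.65)
= 7.045 × (0.6697 − 0.1499) + 3.158 × 0.1499 = 4.135 mg/L.
DO = 10.5 − 4.135 = 6.365 mg/L.

DO ≈ 6.36 mg/L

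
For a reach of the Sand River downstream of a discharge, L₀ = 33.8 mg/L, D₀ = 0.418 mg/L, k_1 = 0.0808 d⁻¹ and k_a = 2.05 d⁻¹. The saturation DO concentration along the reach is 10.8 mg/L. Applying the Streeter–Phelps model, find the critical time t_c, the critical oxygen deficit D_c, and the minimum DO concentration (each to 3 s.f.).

t_c = [1/(k_a−k_1)] ln[(k_a/k_1)(1 − D₀(k_a−k_1)/(k_1 L₀))]
= [1/(2.05−0.0808)] ln[(2.05/0.0808)(1 − 0.418×1.969/(0.0808×33.8))]
= (1/1.969) ln[25.37 × 0.6986] = 0.5078 × ln(17.72) = 0.5078 × 2.875 = 1.460 d.
L(t_c) = L₀ e^(−k_1 t_c) = 33.8 × 0.8887 = 30.04 mg/L, and at the critical point k_a D_c = k_1 L, so D_c = (0.0808/2.05) × 30.04 = 1.184 mg/L.
Minimum DO = C_s − D_c = 10.8 − 1.184 = 9.616 mg/L.

t_c ≈ 1.46 d; D_c ≈ 1.18 mg/L; min DO ≈ 9.62 mg/L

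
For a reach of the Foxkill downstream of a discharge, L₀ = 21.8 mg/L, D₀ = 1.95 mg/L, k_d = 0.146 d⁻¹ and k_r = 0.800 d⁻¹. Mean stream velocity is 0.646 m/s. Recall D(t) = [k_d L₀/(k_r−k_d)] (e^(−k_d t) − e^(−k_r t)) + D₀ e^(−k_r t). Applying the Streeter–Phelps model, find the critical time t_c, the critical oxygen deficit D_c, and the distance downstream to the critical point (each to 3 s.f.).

t_c ≈ 1.82 d; D_c ≈ 3.05 mg/L; x_c ≈ 101 km

With k_r/k_d = 5.479 and 1 − D₀(k_r−k_d)/(k_d L₀) = 0.5993,
t_c = ln(5.479 × 0.5993) / (0.800 − 0.146) = ln(3.284) / 0.6540 = 1.189/0.6540 = 1.818 d.
L(t_c) = L₀ e^(−k_d t_c) = 21.8 × 0.7669 = 16.72 mg/L, and at the critical point k_r D_c = k_d L, so D_c = (0.146/0.800) × 16.72 = 3.051 mg/L.
x_c = v t_c = 0.646 m/s × 1.818 d × 86400 s/d = 101500 m ≈ 101 km.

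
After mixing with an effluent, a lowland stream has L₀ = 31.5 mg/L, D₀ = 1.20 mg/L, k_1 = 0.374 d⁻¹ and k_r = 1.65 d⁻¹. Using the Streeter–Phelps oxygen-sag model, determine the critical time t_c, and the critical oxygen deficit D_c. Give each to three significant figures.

t_c ≈ 1.05 d; D_c ≈ 4.81 mg/L

With k_r/k_1 = 4.412 and 1 − D₀(k_r−k_1)/(k_1 L₀) = 0.8700,
t_c = ln(4.412 × 0.8700) / (1.65 − 0.374) = ln(3.838) / 1.276 = 1.345/1.276 = 1.054 d.
D_c = (k_1/k_r) L₀ e^(−k_1 t_c) = (0.374/1.65) × 31.5 × e^(−0.374×1.054) = 0.2267 × 31.5 × 0.6742 = 4.814 mg/L.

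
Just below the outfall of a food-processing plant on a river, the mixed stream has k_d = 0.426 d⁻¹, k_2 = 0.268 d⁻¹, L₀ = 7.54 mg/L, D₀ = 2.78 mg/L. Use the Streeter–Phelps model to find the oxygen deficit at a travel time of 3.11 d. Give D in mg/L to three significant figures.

D ≈ 4.64 mg/L

k_d L₀/(k_2−k_d) = 0.426×7.54/(0.268−0.426) = 3.212/-0.1580 = -20.33 mg/L.
e^(−k_d t) = e^(−0.426×3.110) = 0.2658; e^(−k_2 t) = e^(−0.268×3.110) = 0.4345.
D = -20.33 × (0.2658 − 0.4345) + 2.78 × 0.4345 = 3.429 + 1.208 = 4.637 mg/L.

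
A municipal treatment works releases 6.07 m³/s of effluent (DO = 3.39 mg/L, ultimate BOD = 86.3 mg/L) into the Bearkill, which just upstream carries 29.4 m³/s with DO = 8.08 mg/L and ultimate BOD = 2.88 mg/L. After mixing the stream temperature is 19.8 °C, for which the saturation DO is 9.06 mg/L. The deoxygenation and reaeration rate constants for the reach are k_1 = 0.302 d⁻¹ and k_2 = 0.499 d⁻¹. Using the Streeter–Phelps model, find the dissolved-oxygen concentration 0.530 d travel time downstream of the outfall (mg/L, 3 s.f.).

Mixed DO = (29.4×8.08 + 6.07×3.39)/(29.4+6.07) = 258.1/35.47 = 7.277 mg/L.
Mixed L₀ = (29.4×2.88 + 6.07×86.3)/(35.47) = 608.5/35.47 = 17.16 mg/L.
Initial deficit D₀ = C_s − DO₀ = 9.06 − 7.277 = 1.783 mg/L.
D(0.530) = [0.302×17.16/(0.499−0.302)](e^(−0.302×0.530) − e^(−0.499×0.530)) + 1.783 e^(−0.499×0.530)
= 26.30 × (0.8521 − 0.7676) + 1.783 × 0.7676 = 3.590 mg/L.
DO = 9.06 − 3.590 = 5.470 mg/L.

DO ≈ 5.47 mg/L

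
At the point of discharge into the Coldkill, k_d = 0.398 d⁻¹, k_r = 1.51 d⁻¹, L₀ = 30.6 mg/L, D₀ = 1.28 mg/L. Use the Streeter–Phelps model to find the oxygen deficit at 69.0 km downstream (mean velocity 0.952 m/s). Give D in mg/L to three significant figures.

D ≈ 5.12 mg/L

Travel time t = x/v = 69.0 km / (0.952 m/s) = 69000 m / 0.952 m/s = 72480 s = 0.8389 d.
k_d L₀/(k_r−k_d) = 0.398×30.6/(1.51−0.398) = 12.18/1.112 = 10.95 mg/L.
e^(−k_d t) = e^(−0.398×0.8389) = 0.7161; e^(−k_r t) = e^(−1.51×0.8389) = 0.2818.
D = 10.95 × (0.7161 − 0.2818) + 1.28 × 0.2818 = 4.757 + 0.3607 = 5.118 mg/L.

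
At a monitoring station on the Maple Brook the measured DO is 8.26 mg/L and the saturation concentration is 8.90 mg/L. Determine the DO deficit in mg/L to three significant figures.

D ≈ 0.640 mg/L

D = C_s − C = 8.90 − 8.26 = 0.640 mg/L.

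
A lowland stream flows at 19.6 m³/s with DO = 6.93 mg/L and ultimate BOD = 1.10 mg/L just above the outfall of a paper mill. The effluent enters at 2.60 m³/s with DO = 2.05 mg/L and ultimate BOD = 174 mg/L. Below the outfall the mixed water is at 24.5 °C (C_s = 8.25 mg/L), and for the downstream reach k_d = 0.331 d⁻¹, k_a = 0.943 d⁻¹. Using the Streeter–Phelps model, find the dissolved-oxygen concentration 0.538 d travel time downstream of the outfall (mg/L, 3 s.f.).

Mixed DO = (19.6×6.93 + 2.60×2.05)/(19.6+2.60) = 141.2/22.20 = 6.358 mg/L.
Mixed L₀ = (19.6×1.10 + 2.60×174)/(22.20) = 474.0/22.20 = 21.35 mg/L.
Initial deficit D₀ = C_s − DO₀ = 8.25 − 6.358 = 1.892 mg/L.
D(0.538) = [0.331×21.35/(0.943−0.331)](e^(−0.331×0.538) − e^(−0.943×0.538)) + 1.892 e^(−0.943×0.538)
= 11.55 × (0.8369 − 0.6021) + 1.892 × 0.6021 = 3.850 mg/L.
DO = 8.25 − 3.850 = 4.400 mg/L.

DO ≈ 4.40 mg/L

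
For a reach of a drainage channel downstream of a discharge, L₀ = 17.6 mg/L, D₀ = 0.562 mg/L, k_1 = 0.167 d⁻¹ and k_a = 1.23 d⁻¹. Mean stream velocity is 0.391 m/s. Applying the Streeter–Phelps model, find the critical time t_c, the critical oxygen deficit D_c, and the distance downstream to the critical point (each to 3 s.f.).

t_c ≈ 1.66 d; D_c ≈ 1.81 mg/L; x_c ≈ 56.2 km

At the critical point dD/dt = 0, so k_1 L₀ e^(−k_1 t) = k_a D. Substituting D(t) from the Streeter–Phelps equation and solving for t gives
t_c = ln[(k_a/k_1)(1 − D₀(k_a−k_1)/(k_1 L₀))] / (k_a−k_1).
Here k_a−k_1 = 1.063 d⁻¹ and 1 − D₀(k_a−k_1)/(k_1 L₀) = 1 − 0.562×1.063/(0.167×17.6) = 0.7967, so
t_c = ln(7.365 × 0.7967) / 1.063 = 1.770 / 1.063 = 1.665 d.
L(t_c) = L₀ e^(−k_1 t_c) = 17.6 × 0.7573 = 13.33 mg/L, and at the critical point k_a D_c = k_1 L, so D_c = (0.167/1.23) × 13.33 = 1.810 mg/L.
x_c = v t_c = 0.391 m/s × 1.665 d × 86400 s/d = 56240 m ≈ 56.2 km.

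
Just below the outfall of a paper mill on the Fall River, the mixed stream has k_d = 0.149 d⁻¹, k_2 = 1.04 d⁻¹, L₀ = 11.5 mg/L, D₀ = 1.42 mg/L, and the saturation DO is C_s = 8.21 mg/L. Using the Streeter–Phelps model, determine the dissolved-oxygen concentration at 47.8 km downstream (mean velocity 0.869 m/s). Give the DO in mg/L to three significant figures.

Travel time t = x/v = 47.8 km / (0.869 m/s) = 47800 m / 0.869 m/s = 55010 s = 0.6366 d.
k_d L₀/(k_2−k_d) = 0.149×11.5/(1.04−0.149) = 1.714/0.8910 = 1.923 mg/L.
e^(−k_d t) = e^(−0.149×0.6366) = 0.9095; e^(−k_2 t) = e^(−1.04×0.6366) = 0.5158.
D = 1.923 × (0.9095 − 0.5158) + 1.42 × 0.5158 = 0.7572 + 0.7324 = 1.490 mg/L.
DO = C_s − D = 8.21 − 1.490 = 6.720 mg/L.

DO ≈ 6.72 mg/L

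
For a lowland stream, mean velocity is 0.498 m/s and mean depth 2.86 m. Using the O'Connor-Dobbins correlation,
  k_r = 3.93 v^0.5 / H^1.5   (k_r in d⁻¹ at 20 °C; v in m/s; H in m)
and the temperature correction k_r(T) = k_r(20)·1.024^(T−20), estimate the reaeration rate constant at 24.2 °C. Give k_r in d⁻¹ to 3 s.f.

k_r(20) = 3.93 × 0.498^0.5 / 2.86^1.5 = 3.93 × 0.7057 / 4.837 = 0.5734 d⁻¹.
k_r(24.2) = 0.5734 × 1.024^(24.2−20) = 0.5734 × 1.105 = 0.6335 d⁻¹.

k_r ≈ 0.633 d⁻¹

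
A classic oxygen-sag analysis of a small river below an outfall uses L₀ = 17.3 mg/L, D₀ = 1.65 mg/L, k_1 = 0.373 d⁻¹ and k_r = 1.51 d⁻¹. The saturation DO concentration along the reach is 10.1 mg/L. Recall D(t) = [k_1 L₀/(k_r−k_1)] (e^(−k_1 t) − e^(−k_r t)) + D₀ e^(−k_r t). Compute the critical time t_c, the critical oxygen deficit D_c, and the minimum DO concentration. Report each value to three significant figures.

t_c = [1/(k_r−k_1)] ln[(k_r/k_1)(1 − D₀(k_r−k_1)/(k_1 L₀))]
= [1/(1.51−0.373)] ln[(1.51/0.373)(1 − 1.65×1.137/(0.373×17.3))]
= (1/1.137) ln[4.048 × 0.7093] = 0.8795 × ln(2.871) = 0.8795 × 1.055 = 0.9277 d.
D_c = (k_1/k_r) L₀ e^(−k_1 t_c) = (0.373/1.51) × 17.3 × e^(−0.373×0.9277) = 0.2470 × 17.3 × 0.7075 = 3.023 mg/L.
Minimum DO = C_s − D_c = 10.1 − 3.023 = 7.077 mg/L.

t_c ≈ 0.928 d; D_c ≈ 3.02 mg/L; min DO ≈ 7.08 mg/L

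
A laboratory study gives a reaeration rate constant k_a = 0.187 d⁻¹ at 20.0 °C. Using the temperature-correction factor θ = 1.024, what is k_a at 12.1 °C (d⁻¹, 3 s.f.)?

k_a ≈ 0.155 d⁻¹

k_a(T₂) = k_a(T₁) · θ^(T₂−T₁) = 0.187 × 1.024^(12.1−20.0)
= 0.187 × 1.024^-7.90 = 0.187 × 0.8291 = 0.1551 d⁻¹.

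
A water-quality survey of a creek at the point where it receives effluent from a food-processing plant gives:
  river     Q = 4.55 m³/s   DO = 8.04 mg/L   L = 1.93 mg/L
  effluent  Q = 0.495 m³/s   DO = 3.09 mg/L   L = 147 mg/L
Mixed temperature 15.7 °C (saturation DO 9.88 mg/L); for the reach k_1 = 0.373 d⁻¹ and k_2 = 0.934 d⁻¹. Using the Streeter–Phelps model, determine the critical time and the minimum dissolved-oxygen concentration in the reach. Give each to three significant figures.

t_c ≈ 1.20 d; minimum DO ≈ 5.76 mg/L

Mixed DO = (4.55×8.04 + 0.495×3.09)/(4.55+0.495) = 38.11/5.045 = 7.554 mg/L.
Mixed L₀ = (4.55×1.93 + 0.495×147)/(5.045) = 81.55/5.045 = 16.16 mg/L.
Initial deficit D₀ = C_s − DO₀ = 9.88 − 7.554 = 2.326 mg/L.
t_c = (1/0.5610) ln[(0.934/0.373)(1 − 2.326×0.5610/(0.373×16.16))] = 1.783 × ln(1.962) = 1.201 d.
D_c = (0.373/0.934) × 16.16 × e^(−0.373×1.201) = 0.3994 × 16.16 × 0.6388 = 4.124 mg/L.
Minimum DO = 9.88 − 4.124 = 5.756 mg/L.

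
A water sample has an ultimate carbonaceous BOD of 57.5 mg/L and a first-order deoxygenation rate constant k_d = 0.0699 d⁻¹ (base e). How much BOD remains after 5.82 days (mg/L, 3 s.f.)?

L_t = L₀ e^(−k_d t) = 57.5 × e^(−0.0699×5.82) = 57.5 × 0.6658 = 38.28 mg/L.

L ≈ 38.3 mg/L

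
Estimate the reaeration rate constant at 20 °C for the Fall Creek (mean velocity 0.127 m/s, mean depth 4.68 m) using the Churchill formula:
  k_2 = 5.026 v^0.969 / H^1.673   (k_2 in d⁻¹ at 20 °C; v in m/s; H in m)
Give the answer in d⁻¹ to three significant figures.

k_2 ≈ 0.0515 d⁻¹

k_2 = 5.026 × 0.127^0.969 / 4.68^1.673 = 5.026 × 0.1354 / 13.22 = 0.05146 d⁻¹.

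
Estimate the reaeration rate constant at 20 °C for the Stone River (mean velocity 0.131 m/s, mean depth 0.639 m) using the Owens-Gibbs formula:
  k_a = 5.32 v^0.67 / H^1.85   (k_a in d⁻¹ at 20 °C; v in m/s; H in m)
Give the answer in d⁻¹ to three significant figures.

k_a ≈ 3.12 d⁻¹

k_a = 5.32 × 0.131^0.67 / 0.639^1.85 = 5.32 × 0.2562 / 0.4367 = 3.121 d⁻¹.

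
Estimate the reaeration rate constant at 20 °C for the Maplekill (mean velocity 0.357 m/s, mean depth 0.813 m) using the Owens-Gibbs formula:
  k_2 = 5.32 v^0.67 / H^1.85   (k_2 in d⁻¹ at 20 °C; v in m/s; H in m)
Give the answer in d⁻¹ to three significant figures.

k_2 ≈ 3.91 d⁻¹

k_2 = 5.32 × 0.357^0.67 / 0.813^1.85 = 5.32 × 0.5015 / 0.6818 = 3.913 d⁻¹.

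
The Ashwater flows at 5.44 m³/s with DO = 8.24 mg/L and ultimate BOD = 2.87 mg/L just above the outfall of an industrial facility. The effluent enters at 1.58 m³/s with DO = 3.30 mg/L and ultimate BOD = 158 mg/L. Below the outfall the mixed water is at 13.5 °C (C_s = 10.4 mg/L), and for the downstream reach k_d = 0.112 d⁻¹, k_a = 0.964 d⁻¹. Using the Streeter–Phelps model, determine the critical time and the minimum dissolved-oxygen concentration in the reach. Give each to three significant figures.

Mixed DO = (5.44×8.24 + 1.58×3.30)/(5.44+1.58) = 50.04/7.020 = 7.128 mg/L.
Mixed L₀ = (5.44×2.87 + 1.58×158)/(7.020) = 265.3/7.020 = 37.79 mg/L.
Initial deficit D₀ = C_s − DO₀ = 10.4 − 7.128 = 3.272 mg/L.
t_c = (1/0.8520) ln[(0.964/0.112)(1 − 3.272×0.8520/(0.112×37.79))] = 1.174 × ln(2.938) = 1.265 d.
D_c = (0.112/0.964) × 37.79 × e^(−0.112×1.265) = 0.1162 × 37.79 × 0.8679 = 3.810 mg/L.
Minimum DO = 10.4 − 3.810 = 6.590 mg/L.

t_c ≈ 1.26 d; minimum DO ≈ 6.59 mg/L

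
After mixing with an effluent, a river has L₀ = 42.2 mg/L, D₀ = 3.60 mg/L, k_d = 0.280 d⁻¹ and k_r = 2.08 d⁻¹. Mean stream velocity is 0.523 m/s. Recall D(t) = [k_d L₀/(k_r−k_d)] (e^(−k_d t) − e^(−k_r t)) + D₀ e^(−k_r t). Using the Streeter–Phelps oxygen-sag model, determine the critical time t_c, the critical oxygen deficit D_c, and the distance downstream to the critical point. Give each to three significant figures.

t_c = [1/(k_r−k_d)] ln[(k_r/k_d)(1 − D₀(k_r−k_d)/(k_d L₀))]
= [1/(2.08−0.280)] ln[(2.08/0.280)(1 − 3.60×1.800/(0.280×42.2))]
= (1/1.800) ln[7.429 × 0.4516] = 0.5556 × ln(3.355) = 0.5556 × 1.210 = 0.6724 d.
L(t_c) = L₀ e^(−k_d t_c) = 42.2 × 0.8284 = 34.96 mg/L, and at the critical point k_r D_c = k_d L, so D_c = (0.280/2.08) × 34.96 = 4.706 mg/L.
x_c = v t_c = 0.523 m/s × 0.6724 d × 86400 s/d = 30380 m ≈ 30.4 km.

t_c ≈ 0.672 d; D_c ≈ 4.71 mg/L; x_c ≈ 30.4 km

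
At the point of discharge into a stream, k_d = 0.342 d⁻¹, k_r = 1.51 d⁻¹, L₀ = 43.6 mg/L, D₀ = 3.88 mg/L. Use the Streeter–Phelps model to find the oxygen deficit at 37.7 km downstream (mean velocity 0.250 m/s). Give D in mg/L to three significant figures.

D ≈ 6.39 mg/L

Travel time t = x/v = 37.7 km / (0.250 m/s) = 37700 m / 0.250 m/s = 150800 s = 1.745 d.
k_d L₀/(k_r−k_d) = 0.342×43.6/(1.51−0.342) = 14.91/1.168 = 12.77 mg/L.
e^(−k_d t) = e^(−0.342×1.745) = 0.5505; e^(−k_r t) = e^(−1.51×1.745) = 0.07168.
D = 12.77 × (0.5505 − 0.07168) + 3.88 × 0.07168 = 6.113 + 0.2781 = 6.391 mg/L.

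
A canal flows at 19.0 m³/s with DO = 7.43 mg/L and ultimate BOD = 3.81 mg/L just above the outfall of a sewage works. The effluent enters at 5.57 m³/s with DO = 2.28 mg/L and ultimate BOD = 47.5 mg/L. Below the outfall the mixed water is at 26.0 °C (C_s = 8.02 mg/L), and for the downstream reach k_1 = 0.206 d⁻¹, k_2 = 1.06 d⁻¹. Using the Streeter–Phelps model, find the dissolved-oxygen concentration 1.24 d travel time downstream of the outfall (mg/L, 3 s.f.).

DO ≈ 5.87 mg/L

Mixed DO = (19.0×7.43 + 5.57×2.28)/(19.0+5.57) = 153.9/24.57 = 6.262 mg/L.
Mixed L₀ = (19.0×3.81 + 5.57×47.5)/(24.57) = 337.0/24.57 = 13.71 mg/L.
Initial deficit D₀ = C_s − DO₀ = 8.02 − 6.262 = 1.758 mg/L.
D(1.24) = [0.206×13.71/(1.06−0.206)](e^(−0.206×1.24) − e^(−1.06×1.24)) + 1.758 e^(−1.06×1.24)
= 3.308 × (0.7746 − 0.2686) + 1.758 × 0.2686 = 2.146 mg/L.
DO = 8.02 − 2.146 = 5.874 mg/L.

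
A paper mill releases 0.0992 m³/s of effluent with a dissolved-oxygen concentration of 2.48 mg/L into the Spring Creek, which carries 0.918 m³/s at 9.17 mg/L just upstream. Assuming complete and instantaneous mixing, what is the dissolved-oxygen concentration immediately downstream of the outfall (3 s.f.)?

Flow-weighted mixing: C = (Q_r C_r + Q_w C_w)/(Q_r + Q_w)
= (0.918×9.17 + 0.0992×2.48)/(0.918 + 0.0992) = 8.664/1.017 = 8.518 mg/L.

8.52 mg/L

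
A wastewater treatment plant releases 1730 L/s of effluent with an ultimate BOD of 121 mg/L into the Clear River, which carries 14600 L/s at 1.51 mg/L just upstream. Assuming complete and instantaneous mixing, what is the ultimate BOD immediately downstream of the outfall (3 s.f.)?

14.2 mg/L

Flow-weighted mixing: C = (Q_r C_r + Q_w C_w)/(Q_r + Q_w)
= (14600×1.51 + 1730×121)/(14600 + 1730) = 231400/16330 = 14.17 mg/L.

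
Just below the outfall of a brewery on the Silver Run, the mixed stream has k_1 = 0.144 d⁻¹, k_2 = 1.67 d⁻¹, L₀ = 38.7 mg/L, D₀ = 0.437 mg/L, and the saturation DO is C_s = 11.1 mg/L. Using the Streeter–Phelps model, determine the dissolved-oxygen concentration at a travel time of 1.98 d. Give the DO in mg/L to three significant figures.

DO ≈ 8.47 mg/L

k_1 L₀/(k_2−k_1) = 0.144×38.7/(1.67−0.144) = 5.573/1.526 = 3.652 mg/L.
e^(−k_1 t) = e^(−0.144×1.980) = 0.7519; e^(−k_2 t) = e^(−1.67×1.980) = 0.03664.
D = 3.652 × (0.7519 − 0.03664) + 0.437 × 0.03664 = 2.612 + 0.01601 = 2.628 mg/L.
DO = C_s − D = 11.1 − 2.628 = 8.472 mg/L.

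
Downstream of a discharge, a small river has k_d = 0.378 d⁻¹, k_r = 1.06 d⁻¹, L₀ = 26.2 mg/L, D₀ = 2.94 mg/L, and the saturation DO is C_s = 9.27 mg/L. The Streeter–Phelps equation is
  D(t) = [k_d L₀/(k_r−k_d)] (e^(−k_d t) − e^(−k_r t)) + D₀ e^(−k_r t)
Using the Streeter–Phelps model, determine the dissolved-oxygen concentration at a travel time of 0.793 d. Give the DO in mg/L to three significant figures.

DO ≈ 3.51 mg/L

k_d L₀/(k_r−k_d) = 0.378×26.2/(1.06−0.378) = 9.904/0.6820 = 14.52 mg/L.
e^(−k_d t) = e^(−0.378×0.7930) = 0.7410; e^(−k_r t) = e^(−1.06×0.7930) = 0.4315.
D = 14.52 × (0.7410 − 0.4315) + 2.94 × 0.4315 = 4.495 + 1.268 = 5.763 mg/L.
DO = C_s − D = 9.27 − 5.763 = 3.507 mg/L.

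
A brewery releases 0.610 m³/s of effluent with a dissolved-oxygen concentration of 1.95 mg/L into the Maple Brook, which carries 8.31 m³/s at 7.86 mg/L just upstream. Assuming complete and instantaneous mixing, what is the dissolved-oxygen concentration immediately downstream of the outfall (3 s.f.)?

7.46 mg/L

Flow-weighted mixing: C = (Q_r C_r + Q_w C_w)/(Q_r + Q_w)
= (8.31×7.86 + 0.610×1.95)/(8.31 + 0.610) = 66.51/8.920 = 7.456 mg/L.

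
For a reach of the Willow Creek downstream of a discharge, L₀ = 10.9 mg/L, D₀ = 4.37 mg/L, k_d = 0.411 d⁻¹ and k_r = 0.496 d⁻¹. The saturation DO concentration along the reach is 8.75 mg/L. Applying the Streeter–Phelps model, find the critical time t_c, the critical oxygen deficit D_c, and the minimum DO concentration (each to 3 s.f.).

At the critical point dD/dt = 0, so k_d L₀ e^(−k_d t) = k_r D. Substituting D(t) from the Streeter–Phelps equation and solving for t gives
t_c = ln[(k_r/k_d)(1 − D₀(k_r−k_d)/(k_d L₀))] / (k_r−k_d).
Here k_r−k_d = 0.08500 d⁻¹ and 1 − D₀(k_r−k_d)/(k_d L₀) = 1 − 4.37×0.08500/(0.411×10.9) = 0.9171, so
t_c = ln(1.207 × 0.9171) / 0.08500 = 0.1014 / 0.08500 = 1.193 d.
D_c = (k_d/k_r) L₀ e^(−k_d t_c) = (0.411/0.496) × 10.9 × e^(−0.411×1.193) = 0.8286 × 10.9 × 0.6124 = 5.531 mg/L.
Minimum DO = C_s − D_c = 8.75 − 5.531 = 3.219 mg/L.

t_c ≈ 1.19 d; D_c ≈ 5.53 mg/L; min DO ≈ 3.22 mg/L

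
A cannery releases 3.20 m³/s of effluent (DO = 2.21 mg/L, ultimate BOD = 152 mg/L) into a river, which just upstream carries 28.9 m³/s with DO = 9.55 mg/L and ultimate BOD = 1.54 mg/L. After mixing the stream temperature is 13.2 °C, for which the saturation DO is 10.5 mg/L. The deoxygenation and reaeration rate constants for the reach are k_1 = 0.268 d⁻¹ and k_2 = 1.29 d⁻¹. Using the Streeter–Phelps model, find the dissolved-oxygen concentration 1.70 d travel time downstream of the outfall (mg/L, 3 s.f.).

DO ≈ 8.05 mg/L

Mixed DO = (28.9×9.55 + 3.20×2.21)/(28.9+3.20) = 283.1/32.10 = 8.818 mg/L.
Mixed L₀ = (28.9×1.54 + 3.20×152)/(32.10) = 530.9/32.10 = 16.54 mg/L.
Initial deficit D₀ = C_s − DO₀ = 10.5 − 8.818 = 1.682 mg/L.
D(1.70) = [0.268×16.54/(1.29−0.268)](e^(−0.268×1.70) − e^(−1.29×1.70)) + 1.682 e^(−1.29×1.70)
= 4.337 × (0.6341 − 0.1116) + 1.682 × 0.1116 = 2.454 mg/L.
DO = 10.5 − 2.454 = 8.046 mg/L.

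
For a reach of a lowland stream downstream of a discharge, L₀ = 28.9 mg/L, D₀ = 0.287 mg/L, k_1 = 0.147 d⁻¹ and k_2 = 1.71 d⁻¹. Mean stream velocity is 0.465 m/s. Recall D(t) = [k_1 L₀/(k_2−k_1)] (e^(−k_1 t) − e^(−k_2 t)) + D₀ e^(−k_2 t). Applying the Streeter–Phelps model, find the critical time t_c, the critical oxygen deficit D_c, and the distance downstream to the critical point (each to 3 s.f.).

At the critical point dD/dt = 0, so k_1 L₀ e^(−k_1 t) = k_2 D. Substituting D(t) from the Streeter–Phelps equation and solving for t gives
t_c = ln[(k_2/k_1)(1 − D₀(k_2−k_1)/(k_1 L₀))] / (k_2−k_1).
Here k_2−k_1 = 1.563 d⁻¹ and 1 − D₀(k_2−k_1)/(k_1 L₀) = 1 − 0.287×1.563/(0.147×28.9) = 0.8944, so
t_c = ln(11.63 × 0.8944) / 1.563 = 2.342 / 1.563 = 1.499 d.
L(t_c) = L₀ e^(−k_1 t_c) = 28.9 × 0.8023 = 23.19 mg/L, and at the critical point k_2 D_c = k_1 L, so D_c = (0.147/1.71) × 23.19 = 1.993 mg/L.
x_c = v t_c = 0.465 m/s × 1.499 d × 86400 s/d = 60210 m ≈ 60.2 km.

t_c ≈ 1.50 d; D_c ≈ 1.99 mg/L; x_c ≈ 60.2 km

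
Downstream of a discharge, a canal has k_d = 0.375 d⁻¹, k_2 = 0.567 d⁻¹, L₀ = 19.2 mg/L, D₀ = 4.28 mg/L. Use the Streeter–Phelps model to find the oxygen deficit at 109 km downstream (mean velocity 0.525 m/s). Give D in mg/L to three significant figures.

Travel time t = x/v = 109 km / (0.525 m/s) = 109000 m / 0.525 m/s = 207600 s = 2.403 d.
k_d L₀/(k_2−k_d) = 0.375×19.2/(0.567−0.375) = 7.200/0.1920 = 37.50 mg/L.
e^(−k_d t) = e^(−0.375×2.403) = 0.4061; e^(−k_2 t) = e^(−0.567×2.403) = 0.2560.
D = 37.50 × (0.4061 − 0.2560) + 4.28 × 0.2560 = 5.628 + 1.096 = 6.724 mg/L.

D ≈ 6.72 mg/L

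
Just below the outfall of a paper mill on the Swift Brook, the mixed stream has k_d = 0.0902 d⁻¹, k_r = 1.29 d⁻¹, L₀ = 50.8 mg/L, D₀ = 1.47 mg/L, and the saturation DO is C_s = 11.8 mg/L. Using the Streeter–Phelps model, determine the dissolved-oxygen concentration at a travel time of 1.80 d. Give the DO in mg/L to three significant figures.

k_d L₀/(k_r−k_d) = 0.0902×50.8/(1.29−0.0902) = 4.582/1.200 = 3.819 mg/L.
e^(−k_d t) = e^(−0.0902×1.800) = 0.8501; e^(−k_r t) = e^(−1.29×1.800) = 0.09808.
D = 3.819 × (0.8501 − 0.09808) + 1.47 × 0.09808 = 2.872 + 0.1442 = 3.016 mg/L.
DO = C_s − D = 11.8 − 3.016 = 8.784 mg/L.

DO ≈ 8.78 mg/L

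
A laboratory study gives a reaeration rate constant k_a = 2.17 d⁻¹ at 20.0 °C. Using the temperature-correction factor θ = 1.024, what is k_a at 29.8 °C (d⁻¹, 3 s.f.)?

k_a ≈ 2.74 d⁻¹

k_a(T₂) = k_a(T₁) · θ^(T₂−T₁) = 2.17 × 1.024^(29.8−20.0)
= 2.17 × 1.024^9.80 = 2.17 × 1.262 = 2.738 d⁻¹.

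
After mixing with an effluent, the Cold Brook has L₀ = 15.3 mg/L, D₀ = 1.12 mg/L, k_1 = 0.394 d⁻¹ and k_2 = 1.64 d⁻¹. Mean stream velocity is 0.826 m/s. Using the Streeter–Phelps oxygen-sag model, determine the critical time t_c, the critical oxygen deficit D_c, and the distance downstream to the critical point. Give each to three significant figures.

t_c = [1/(k_2−k_1)] ln[(k_2/k_1)(1 − D₀(k_2−k_1)/(k_1 L₀))]
= [1/(1.64−0.394)] ln[(1.64/0.394)(1 − 1.12×1.246/(0.394×15.3))]
= (1/1.246) ln[4.162 × 0.7685] = 0.8026 × ln(3.199) = 0.8026 × 1.163 = 0.9332 d.
D_c = (k_1/k_2) L₀ e^(−k_1 t_c) = (0.394/1.64) × 15.3 × e^(−0.394×0.9332) = 0.2402 × 15.3 × 0.6923 = 2.545 mg/L.
x_c = v t_c = 0.826 m/s × 0.9332 d × 86400 s/d = 66600 m ≈ 66.6 km.

t_c ≈ 0.933 d; D_c ≈ 2.54 mg/L; x_c ≈ 66.6 km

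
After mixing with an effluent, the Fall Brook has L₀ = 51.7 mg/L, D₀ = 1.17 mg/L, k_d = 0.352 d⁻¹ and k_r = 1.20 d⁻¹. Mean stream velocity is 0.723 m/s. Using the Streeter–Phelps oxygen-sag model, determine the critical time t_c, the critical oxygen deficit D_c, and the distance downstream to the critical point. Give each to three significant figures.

t_c ≈ 1.38 d; D_c ≈ 9.33 mg/L; x_c ≈ 86.2 km

t_c = [1/(k_r−k_d)] ln[(k_r/k_d)(1 − D₀(k_r−k_d)/(k_d L₀))]
= [1/(1.20−0.352)] ln[(1.20/0.352)(1 − 1.17×0.8480/(0.352×51.7))]
= (1/0.8480) ln[3.409 × 0.9455] = 1.179 × ln(3.223) = 1.179 × 1.170 = 1.380 d.
D_c = (k_d/k_r) L₀ e^(−k_d t_c) = (0.352/1.20) × 51.7 × e^(−0.352×1.380) = 0.2933 × 51.7 × 0.6152 = 9.330 mg/L.
x_c = v t_c = 0.723 m/s × 1.380 d × 86400 s/d = 86220 m ≈ 86.2 km.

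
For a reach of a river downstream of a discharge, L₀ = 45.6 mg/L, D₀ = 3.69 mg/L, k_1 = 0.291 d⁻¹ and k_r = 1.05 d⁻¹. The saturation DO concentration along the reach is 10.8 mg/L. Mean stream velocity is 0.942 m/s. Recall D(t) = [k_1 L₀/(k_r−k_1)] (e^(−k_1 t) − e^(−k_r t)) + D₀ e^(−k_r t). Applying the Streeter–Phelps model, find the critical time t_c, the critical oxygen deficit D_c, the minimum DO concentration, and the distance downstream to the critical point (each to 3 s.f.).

t_c ≈ 1.38 d; D_c ≈ 8.46 mg/L; min DO ≈ 2.34 mg/L; x_c ≈ 112 km

With k_r/k_1 = 3.608 and 1 − D₀(k_r−k_1)/(k_1 L₀) = 0.7889,
t_c = ln(3.608 × 0.7889) / (1.05 − 0.291) = ln(2.847) / 0.7590 = 1.046/0.7590 = 1.378 d.
L(t_c) = L₀ e^(−k_1 t_c) = 45.6 × 0.6696 = 30.53 mg/L, and at the critical point k_r D_c = k_1 L, so D_c = (0.291/1.05) × 30.53 = 8.462 mg/L.
Minimum DO = C_s − D_c = 10.8 − 8.462 = 2.338 mg/L.
x_c = v t_c = 0.942 m/s × 1.378 d × 86400 s/d = 112200 m ≈ 112 km.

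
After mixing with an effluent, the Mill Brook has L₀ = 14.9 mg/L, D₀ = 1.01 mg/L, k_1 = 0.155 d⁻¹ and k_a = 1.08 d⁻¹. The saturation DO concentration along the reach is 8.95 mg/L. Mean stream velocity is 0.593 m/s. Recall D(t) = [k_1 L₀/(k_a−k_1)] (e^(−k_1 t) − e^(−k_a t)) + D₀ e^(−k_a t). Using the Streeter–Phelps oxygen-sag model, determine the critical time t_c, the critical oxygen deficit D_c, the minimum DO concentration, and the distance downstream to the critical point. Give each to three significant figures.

t_c ≈ 1.54 d; D_c ≈ 1.68 mg/L; min DO ≈ 7.27 mg/L; x_c ≈ 78.8 km

t_c = [1/(k_a−k_1)] ln[(k_a/k_1)(1 − D₀(k_a−k_1)/(k_1 L₀))]
= [1/(1.08−0.155)] ln[(1.08/0.155)(1 − 1.01×0.9250/(0.155×14.9))]
= (1/0.9250) ln[6.968 × 0.5955] = 1.081 × ln(4.149) = 1.081 × 1.423 = 1.538 d.
D_c = (k_1/k_a) L₀ e^(−k_1 t_c) = (0.155/1.08) × 14.9 × e^(−0.155×1.538) = 0.1435 × 14.9 × 0.7879 = 1.685 mg/L.
Minimum DO = C_s − D_c = 8.95 − 1.685 = 7.265 mg/L.
x_c = v t_c = 0.593 m/s × 1.538 d × 86400 s/d = 78810 m ≈ 78.8 km.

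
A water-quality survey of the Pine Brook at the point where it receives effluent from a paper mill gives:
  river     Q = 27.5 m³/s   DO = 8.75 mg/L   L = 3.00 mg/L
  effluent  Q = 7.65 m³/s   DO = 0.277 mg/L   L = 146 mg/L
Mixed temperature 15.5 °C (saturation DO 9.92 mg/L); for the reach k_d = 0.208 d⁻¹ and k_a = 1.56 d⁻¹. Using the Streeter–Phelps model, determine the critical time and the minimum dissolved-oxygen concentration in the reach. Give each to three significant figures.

Mixed DO = (27.5×8.75 + 7.65×0.277)/(27.5+7.65) = 242.7/35.15 = 6.906 mg/L.
Mixed L₀ = (27.5×3.00 + 7.65×146)/(35.15) = 1199/35.15 = 34.12 mg/L.
Initial deficit D₀ = C_s − DO₀ = 9.92 − 6.906 = 3.014 mg/L.
t_c = (1/1.352) ln[(1.56/0.208)(1 − 3.014×1.352/(0.208×34.12))] = 0.7396 × ln(3.194) = 0.8589 d.
D_c = (0.208/1.56) × 34.12 × e^(−0.208×0.8589) = 0.1333 × 34.12 × 0.8364 = 3.805 mg/L.
Minimum DO = 9.92 − 3.805 = 6.115 mg/L.

t_c ≈ 0.859 d; minimum DO ≈ 6.11 mg/L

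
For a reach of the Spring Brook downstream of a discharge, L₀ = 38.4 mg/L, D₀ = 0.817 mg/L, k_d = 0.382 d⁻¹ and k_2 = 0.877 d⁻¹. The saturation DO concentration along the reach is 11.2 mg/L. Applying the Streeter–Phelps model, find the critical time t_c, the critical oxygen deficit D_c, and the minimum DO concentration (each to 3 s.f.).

With k_2/k_d = 2.296 and 1 − D₀(k_2−k_d)/(k_d L₀) = 0.9724,
t_c = ln(2.296 × 0.9724) / (0.877 − 0.382) = ln(2.233) / 0.4950 = 0.8031/0.4950 = 1.622 d.
L(t_c) = L₀ e^(−k_d t_c) = 38.4 × 0.5381 = 20.66 mg/L, and at the critical point k_2 D_c = k_d L, so D_c = (0.382/0.877) × 20.66 = 9.000 mg/L.
Minimum DO = C_s − D_c = 11.2 − 9.000 = 2.200 mg/L.

t_c ≈ 1.62 d; D_c ≈ 9.00 mg/L; min DO ≈ 2.20 mg/L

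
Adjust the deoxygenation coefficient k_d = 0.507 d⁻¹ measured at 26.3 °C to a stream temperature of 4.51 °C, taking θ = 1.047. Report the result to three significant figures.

k_d(T₂) = k_d(T₁) · θ^(T₂−T₁) = 0.507 × 1.047^(4.51−26.3)
= 0.507 × 1.047^-21.8 = 0.507 × 0.3676 = 0.1864 d⁻¹.

k_d ≈ 0.186 d⁻¹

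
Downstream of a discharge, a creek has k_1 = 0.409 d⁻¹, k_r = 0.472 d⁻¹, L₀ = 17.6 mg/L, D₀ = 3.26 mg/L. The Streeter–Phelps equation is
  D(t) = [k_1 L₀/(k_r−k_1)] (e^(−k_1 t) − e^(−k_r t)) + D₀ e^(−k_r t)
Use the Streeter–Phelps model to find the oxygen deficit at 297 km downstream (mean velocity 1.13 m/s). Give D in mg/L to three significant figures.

D ≈ 6.52 mg/L

Travel time t = x/v = 297 km / (1.13 m/s) = 297000 m / 1.13 m/s = 262800 s = 3.042 d.
k_1 L₀/(k_r−k_1) = 0.409×17.6/(0.472−0.409) = 7.198/0.06300 = 114.3 mg/L.
e^(−k_1 t) = e^(−0.409×3.042) = 0.2882; e^(−k_r t) = e^(−0.472×3.042) = 0.2379.
D = 114.3 × (0.2882 − 0.2379) + 3.26 × 0.2379 = 5.743 + 0.7756 = 6.518 mg/L.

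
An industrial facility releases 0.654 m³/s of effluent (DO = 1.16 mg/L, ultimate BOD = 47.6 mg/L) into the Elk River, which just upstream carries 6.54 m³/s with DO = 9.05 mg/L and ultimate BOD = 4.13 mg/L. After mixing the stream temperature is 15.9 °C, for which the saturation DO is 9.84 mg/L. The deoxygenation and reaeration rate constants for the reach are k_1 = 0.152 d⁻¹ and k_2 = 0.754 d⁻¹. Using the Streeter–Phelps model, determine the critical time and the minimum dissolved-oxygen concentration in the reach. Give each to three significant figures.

t_c ≈ 0.431 d; minimum DO ≈ 8.31 mg/L

Mixed DO = (6.54×9.05 + 0.654×1.16)/(6.54+0.654) = 59.95/7.194 = 8.333 mg/L.
Mixed L₀ = (6.54×4.13 + 0.654×47.6)/(7.194) = 58.14/7.194 = 8.082 mg/L.
Initial deficit D₀ = C_s − DO₀ = 9.84 − 8.333 = 1.507 mg/L.
t_c = (1/0.6020) ln[(0.754/0.152)(1 − 1.507×0.6020/(0.152×8.082))] = 1.661 × ln(1.296) = 0.4313 d.
D_c = (0.152/0.754) × 8.082 × e^(−0.152×0.4313) = 0.2016 × 8.082 × 0.9365 = 1.526 mg/L.
Minimum DO = 9.84 − 1.526 = 8.314 mg/L.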